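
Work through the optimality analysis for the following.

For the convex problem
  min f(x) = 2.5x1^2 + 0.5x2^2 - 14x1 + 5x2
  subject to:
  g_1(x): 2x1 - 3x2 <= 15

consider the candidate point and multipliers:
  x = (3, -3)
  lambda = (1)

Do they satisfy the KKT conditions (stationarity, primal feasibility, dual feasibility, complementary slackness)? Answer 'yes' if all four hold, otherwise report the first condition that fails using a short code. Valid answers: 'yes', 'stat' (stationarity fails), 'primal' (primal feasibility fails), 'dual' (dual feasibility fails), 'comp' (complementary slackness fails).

Gradient of f: grad f(x) = Q x + c = (1, 2)
Constraint values g_i(x) = a_i^T x - b_i:
  g_1((3, -3)) = 0
Stationarity residual: grad f(x) + sum_i lambda_i a_i = (3, -1)
  -> stationarity FAILS
Primal feasibility (all g_i <= 0): OK
Dual feasibility (all lambda_i >= 0): OK
Complementary slackness (lambda_i * g_i(x) = 0 for all i): OK

Verdict: the first failing condition is stationarity -> stat.

stat


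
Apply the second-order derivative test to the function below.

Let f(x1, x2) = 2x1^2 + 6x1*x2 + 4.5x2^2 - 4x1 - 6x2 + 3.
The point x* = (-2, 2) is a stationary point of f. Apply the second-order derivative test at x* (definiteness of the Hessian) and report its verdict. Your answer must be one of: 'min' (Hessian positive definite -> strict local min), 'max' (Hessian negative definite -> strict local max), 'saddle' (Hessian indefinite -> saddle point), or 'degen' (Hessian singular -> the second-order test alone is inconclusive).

Compute the Hessian H = grad^2 f:
  H = [[4, 6], [6, 9]]
Verify stationarity: grad f(x*) = H x* + g = (0, 0).
Eigenvalues of H: 0, 13.
H has a zero eigenvalue (singular; positive semidefinite but not definite), so H is neither positive definite, negative definite, nor indefinite. The second-order test alone is inconclusive -> degen.
(Indeed, f is constant along the null direction of H through x*, so x* is not a strict local extremum.)

degen


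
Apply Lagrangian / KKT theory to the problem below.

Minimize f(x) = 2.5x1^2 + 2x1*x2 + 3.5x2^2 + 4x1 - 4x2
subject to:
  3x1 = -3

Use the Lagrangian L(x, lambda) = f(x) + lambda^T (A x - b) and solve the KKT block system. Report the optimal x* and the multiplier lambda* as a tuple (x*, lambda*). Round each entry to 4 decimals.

Form the Lagrangian:
  L(x, lambda) = (1/2) x^T Q x + c^T x + lambda^T (A x - b)
Stationarity (grad_x L = 0): Q x + c + A^T lambda = 0.
Primal feasibility: A x = b.

This gives the KKT block system:
  [ Q   A^T ] [ x     ]   [-c ]
  [ A    0  ] [ lambda ] = [ b ]

Solving the linear system:
  x*      = (-1, 0.8571)
  lambda* = (-0.2381)
  f(x*)   = -4.0714

x* = (-1, 0.8571), lambda* = (-0.2381)


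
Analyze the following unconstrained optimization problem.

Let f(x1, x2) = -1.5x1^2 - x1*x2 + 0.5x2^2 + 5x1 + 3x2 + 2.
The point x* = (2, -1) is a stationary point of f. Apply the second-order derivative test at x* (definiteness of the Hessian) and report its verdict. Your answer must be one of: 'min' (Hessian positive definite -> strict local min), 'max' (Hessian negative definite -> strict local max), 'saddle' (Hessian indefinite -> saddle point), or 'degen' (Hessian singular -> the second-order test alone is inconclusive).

Compute the Hessian H = grad^2 f:
  H = [[-3, -1], [-1, 1]]
Verify stationarity: grad f(x*) = H x* + g = (0, 0).
Eigenvalues of H: -3.2361, 1.2361.
Eigenvalues have mixed signs, so H is indefinite -> x* is a saddle point.

saddle


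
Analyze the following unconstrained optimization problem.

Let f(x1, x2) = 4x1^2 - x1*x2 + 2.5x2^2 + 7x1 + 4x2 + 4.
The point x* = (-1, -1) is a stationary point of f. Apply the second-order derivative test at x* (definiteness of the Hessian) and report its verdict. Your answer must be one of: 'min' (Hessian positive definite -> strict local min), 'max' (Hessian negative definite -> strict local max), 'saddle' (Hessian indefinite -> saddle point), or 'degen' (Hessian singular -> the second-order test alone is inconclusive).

Compute the Hessian H = grad^2 f:
  H = [[8, -1], [-1, 5]]
Verify stationarity: grad f(x*) = H x* + g = (0, 0).
Eigenvalues of H: 4.6972, 8.3028.
Both eigenvalues > 0, so H is positive definite -> x* is a strict local min.

min


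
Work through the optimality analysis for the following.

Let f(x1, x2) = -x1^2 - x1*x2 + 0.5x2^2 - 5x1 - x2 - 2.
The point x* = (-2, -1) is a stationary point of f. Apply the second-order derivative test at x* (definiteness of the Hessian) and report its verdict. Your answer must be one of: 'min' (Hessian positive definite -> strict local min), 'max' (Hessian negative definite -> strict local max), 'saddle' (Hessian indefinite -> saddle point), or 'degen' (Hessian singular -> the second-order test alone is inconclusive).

Compute the Hessian H = grad^2 f:
  H = [[-2, -1], [-1, 1]]
Verify stationarity: grad f(x*) = H x* + g = (0, 0).
Eigenvalues of H: -2.3028, 1.3028.
Eigenvalues have mixed signs, so H is indefinite -> x* is a saddle point.

saddle


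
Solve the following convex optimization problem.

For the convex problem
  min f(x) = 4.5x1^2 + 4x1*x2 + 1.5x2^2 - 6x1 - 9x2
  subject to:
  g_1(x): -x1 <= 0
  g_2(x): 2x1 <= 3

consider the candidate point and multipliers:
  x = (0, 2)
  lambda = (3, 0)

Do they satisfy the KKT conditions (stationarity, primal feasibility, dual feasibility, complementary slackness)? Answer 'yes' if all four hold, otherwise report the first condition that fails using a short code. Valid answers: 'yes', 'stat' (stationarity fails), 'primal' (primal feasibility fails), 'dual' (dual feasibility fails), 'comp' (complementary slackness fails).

Gradient of f: grad f(x) = Q x + c = (2, -3)
Constraint values g_i(x) = a_i^T x - b_i:
  g_1((0, 2)) = 0
  g_2((0, 2)) = -3
Stationarity residual: grad f(x) + sum_i lambda_i a_i = (-1, -3)
  -> stationarity FAILS
Primal feasibility (all g_i <= 0): OK
Dual feasibility (all lambda_i >= 0): OK
Complementary slackness (lambda_i * g_i(x) = 0 for all i): OK

Verdict: the first failing condition is stationarity -> stat.

stat


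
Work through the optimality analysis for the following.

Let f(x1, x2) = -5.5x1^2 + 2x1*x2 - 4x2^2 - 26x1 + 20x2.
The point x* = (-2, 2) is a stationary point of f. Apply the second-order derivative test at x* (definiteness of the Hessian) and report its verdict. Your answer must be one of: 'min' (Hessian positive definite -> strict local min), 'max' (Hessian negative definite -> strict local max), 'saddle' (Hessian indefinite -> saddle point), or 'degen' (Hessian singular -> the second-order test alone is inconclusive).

Compute the Hessian H = grad^2 f:
  H = [[-11, 2], [2, -8]]
Verify stationarity: grad f(x*) = H x* + g = (0, 0).
Eigenvalues of H: -12, -7.
Both eigenvalues < 0, so H is negative definite -> x* is a strict local max.

max


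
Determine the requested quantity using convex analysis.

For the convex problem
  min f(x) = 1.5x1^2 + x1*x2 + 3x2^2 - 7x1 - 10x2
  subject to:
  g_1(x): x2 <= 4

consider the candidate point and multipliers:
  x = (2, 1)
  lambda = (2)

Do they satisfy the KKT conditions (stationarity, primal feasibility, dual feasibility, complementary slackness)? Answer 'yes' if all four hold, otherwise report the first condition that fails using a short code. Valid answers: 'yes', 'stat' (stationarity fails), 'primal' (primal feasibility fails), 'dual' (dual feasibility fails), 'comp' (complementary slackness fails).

Gradient of f: grad f(x) = Q x + c = (0, -2)
Constraint values g_i(x) = a_i^T x - b_i:
  g_1((2, 1)) = -3
Stationarity residual: grad f(x) + sum_i lambda_i a_i = (0, 0)
  -> stationarity OK
Primal feasibility (all g_i <= 0): OK
Dual feasibility (all lambda_i >= 0): OK
Complementary slackness (lambda_i * g_i(x) = 0 for all i): FAILS

Verdict: the first failing condition is complementary_slackness -> comp.

comp


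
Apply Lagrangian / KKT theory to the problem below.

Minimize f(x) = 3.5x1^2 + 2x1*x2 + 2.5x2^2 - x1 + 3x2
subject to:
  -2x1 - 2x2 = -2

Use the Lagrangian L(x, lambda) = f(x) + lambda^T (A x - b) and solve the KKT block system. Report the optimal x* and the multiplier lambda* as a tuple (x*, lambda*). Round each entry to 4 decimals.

Form the Lagrangian:
  L(x, lambda) = (1/2) x^T Q x + c^T x + lambda^T (A x - b)
Stationarity (grad_x L = 0): Q x + c + A^T lambda = 0.
Primal feasibility: A x = b.

This gives the KKT block system:
  [ Q   A^T ] [ x     ]   [-c ]
  [ A    0  ] [ lambda ] = [ b ]

Solving the linear system:
  x*      = (0.875, 0.125)
  lambda* = (2.6875)
  f(x*)   = 2.4375

x* = (0.875, 0.125), lambda* = (2.6875)


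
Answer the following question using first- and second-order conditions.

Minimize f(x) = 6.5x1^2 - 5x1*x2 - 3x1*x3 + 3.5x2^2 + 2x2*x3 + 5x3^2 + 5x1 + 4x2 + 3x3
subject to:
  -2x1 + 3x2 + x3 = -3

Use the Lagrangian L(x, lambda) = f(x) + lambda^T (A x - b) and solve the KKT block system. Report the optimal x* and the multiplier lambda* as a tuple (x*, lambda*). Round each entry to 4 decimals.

Form the Lagrangian:
  L(x, lambda) = (1/2) x^T Q x + c^T x + lambda^T (A x - b)
Stationarity (grad_x L = 0): Q x + c + A^T lambda = 0.
Primal feasibility: A x = b.

This gives the KKT block system:
  [ Q   A^T ] [ x     ]   [-c ]
  [ A    0  ] [ lambda ] = [ b ]

Solving the linear system:
  x*      = (-0.9065, -1.484, -0.3611)
  lambda* = (0.8592)
  f(x*)   = -4.4872

x* = (-0.9065, -1.484, -0.3611), lambda* = (0.8592)


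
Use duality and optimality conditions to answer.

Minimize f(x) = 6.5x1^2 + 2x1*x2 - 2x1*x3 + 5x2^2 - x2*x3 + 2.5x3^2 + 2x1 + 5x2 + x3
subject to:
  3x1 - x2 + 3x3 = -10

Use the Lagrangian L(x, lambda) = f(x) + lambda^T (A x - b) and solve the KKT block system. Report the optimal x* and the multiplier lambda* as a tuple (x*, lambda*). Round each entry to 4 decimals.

Form the Lagrangian:
  L(x, lambda) = (1/2) x^T Q x + c^T x + lambda^T (A x - b)
Stationarity (grad_x L = 0): Q x + c + A^T lambda = 0.
Primal feasibility: A x = b.

This gives the KKT block system:
  [ Q   A^T ] [ x     ]   [-c ]
  [ A    0  ] [ lambda ] = [ b ]

Solving the linear system:
  x*      = (-1.0988, -0.2405, -2.3147)
  lambda* = (2.7119)
  f(x*)   = 10.7019

x* = (-1.0988, -0.2405, -2.3147), lambda* = (2.7119)


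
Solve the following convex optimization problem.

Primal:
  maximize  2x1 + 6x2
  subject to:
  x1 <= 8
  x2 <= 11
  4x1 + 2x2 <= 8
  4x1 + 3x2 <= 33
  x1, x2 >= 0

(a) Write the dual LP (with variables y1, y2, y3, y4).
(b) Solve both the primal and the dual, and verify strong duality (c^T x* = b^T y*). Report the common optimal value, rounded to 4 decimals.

The standard primal-dual pair for 'max c^T x s.t. A x <= b, x >= 0' is:
  Dual:  min b^T y  s.t.  A^T y >= c,  y >= 0.

So the dual LP is:
  minimize  8y1 + 11y2 + 8y3 + 33y4
  subject to:
    y1 + 4y3 + 4y4 >= 2
    y2 + 2y3 + 3y4 >= 6
    y1, y2, y3, y4 >= 0

Solving the primal: x* = (0, 4).
  primal value c^T x* = 24.
Solving the dual: y* = (0, 0, 3, 0).
  dual value b^T y* = 24.
Strong duality: c^T x* = b^T y*. Confirmed.

24


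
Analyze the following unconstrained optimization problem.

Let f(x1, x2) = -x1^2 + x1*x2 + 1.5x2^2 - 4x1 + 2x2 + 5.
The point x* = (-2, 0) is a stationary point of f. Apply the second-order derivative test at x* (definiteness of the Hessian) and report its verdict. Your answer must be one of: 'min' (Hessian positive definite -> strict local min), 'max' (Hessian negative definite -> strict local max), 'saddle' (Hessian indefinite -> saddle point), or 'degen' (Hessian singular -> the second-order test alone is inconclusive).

Compute the Hessian H = grad^2 f:
  H = [[-2, 1], [1, 3]]
Verify stationarity: grad f(x*) = H x* + g = (0, 0).
Eigenvalues of H: -2.1926, 3.1926.
Eigenvalues have mixed signs, so H is indefinite -> x* is a saddle point.

saddle


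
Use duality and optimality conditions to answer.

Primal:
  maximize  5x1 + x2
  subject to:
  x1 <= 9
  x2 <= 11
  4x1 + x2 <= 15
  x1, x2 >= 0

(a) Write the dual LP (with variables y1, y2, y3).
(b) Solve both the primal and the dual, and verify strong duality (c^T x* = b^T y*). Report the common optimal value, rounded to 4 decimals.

The standard primal-dual pair for 'max c^T x s.t. A x <= b, x >= 0' is:
  Dual:  min b^T y  s.t.  A^T y >= c,  y >= 0.

So the dual LP is:
  minimize  9y1 + 11y2 + 15y3
  subject to:
    y1 + 4y3 >= 5
    y2 + y3 >= 1
    y1, y2, y3 >= 0

Solving the primal: x* = (3.75, 0).
  primal value c^T x* = 18.75.
Solving the dual: y* = (0, 0, 1.25).
  dual value b^T y* = 18.75.
Strong duality: c^T x* = b^T y*. Confirmed.

18.75


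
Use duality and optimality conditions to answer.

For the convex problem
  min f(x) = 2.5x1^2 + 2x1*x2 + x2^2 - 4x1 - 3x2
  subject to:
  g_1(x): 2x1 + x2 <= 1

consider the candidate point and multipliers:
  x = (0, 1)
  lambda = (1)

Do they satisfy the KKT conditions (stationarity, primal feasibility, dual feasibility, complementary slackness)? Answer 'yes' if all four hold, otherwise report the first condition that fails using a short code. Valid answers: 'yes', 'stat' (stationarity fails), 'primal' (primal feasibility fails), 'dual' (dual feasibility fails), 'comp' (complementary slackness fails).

Gradient of f: grad f(x) = Q x + c = (-2, -1)
Constraint values g_i(x) = a_i^T x - b_i:
  g_1((0, 1)) = 0
Stationarity residual: grad f(x) + sum_i lambda_i a_i = (0, 0)
  -> stationarity OK
Primal feasibility (all g_i <= 0): OK
Dual feasibility (all lambda_i >= 0): OK
Complementary slackness (lambda_i * g_i(x) = 0 for all i): OK

Verdict: yes, KKT holds.

yes


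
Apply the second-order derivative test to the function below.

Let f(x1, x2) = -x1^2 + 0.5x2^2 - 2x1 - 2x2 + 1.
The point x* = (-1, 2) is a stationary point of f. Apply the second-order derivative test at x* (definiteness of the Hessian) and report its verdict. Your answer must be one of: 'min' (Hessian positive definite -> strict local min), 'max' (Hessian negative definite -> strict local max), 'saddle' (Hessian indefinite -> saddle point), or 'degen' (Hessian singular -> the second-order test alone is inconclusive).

Compute the Hessian H = grad^2 f:
  H = [[-2, 0], [0, 1]]
Verify stationarity: grad f(x*) = H x* + g = (0, 0).
Eigenvalues of H: -2, 1.
Eigenvalues have mixed signs, so H is indefinite -> x* is a saddle point.

saddle


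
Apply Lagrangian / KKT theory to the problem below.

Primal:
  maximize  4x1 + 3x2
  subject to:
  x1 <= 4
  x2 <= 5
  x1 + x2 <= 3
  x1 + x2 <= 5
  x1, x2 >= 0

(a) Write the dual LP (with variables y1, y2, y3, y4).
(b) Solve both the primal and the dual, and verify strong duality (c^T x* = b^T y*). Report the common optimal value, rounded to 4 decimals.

The standard primal-dual pair for 'max c^T x s.t. A x <= b, x >= 0' is:
  Dual:  min b^T y  s.t.  A^T y >= c,  y >= 0.

So the dual LP is:
  minimize  4y1 + 5y2 + 3y3 + 5y4
  subject to:
    y1 + y3 + y4 >= 4
    y2 + y3 + y4 >= 3
    y1, y2, y3, y4 >= 0

Solving the primal: x* = (3, 0).
  primal value c^T x* = 12.
Solving the dual: y* = (0, 0, 4, 0).
  dual value b^T y* = 12.
Strong duality: c^T x* = b^T y*. Confirmed.

12


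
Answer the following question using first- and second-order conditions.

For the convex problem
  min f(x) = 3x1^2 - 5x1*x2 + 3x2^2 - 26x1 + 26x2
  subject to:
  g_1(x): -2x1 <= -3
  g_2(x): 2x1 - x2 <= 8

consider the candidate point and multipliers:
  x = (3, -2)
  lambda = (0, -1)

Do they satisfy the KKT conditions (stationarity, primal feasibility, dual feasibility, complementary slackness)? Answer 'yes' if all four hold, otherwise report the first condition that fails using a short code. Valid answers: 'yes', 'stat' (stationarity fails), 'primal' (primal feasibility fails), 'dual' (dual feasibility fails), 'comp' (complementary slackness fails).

Gradient of f: grad f(x) = Q x + c = (2, -1)
Constraint values g_i(x) = a_i^T x - b_i:
  g_1((3, -2)) = -3
  g_2((3, -2)) = 0
Stationarity residual: grad f(x) + sum_i lambda_i a_i = (0, 0)
  -> stationarity OK
Primal feasibility (all g_i <= 0): OK
Dual feasibility (all lambda_i >= 0): FAILS
Complementary slackness (lambda_i * g_i(x) = 0 for all i): OK

Verdict: the first failing condition is dual_feasibility -> dual.

dual


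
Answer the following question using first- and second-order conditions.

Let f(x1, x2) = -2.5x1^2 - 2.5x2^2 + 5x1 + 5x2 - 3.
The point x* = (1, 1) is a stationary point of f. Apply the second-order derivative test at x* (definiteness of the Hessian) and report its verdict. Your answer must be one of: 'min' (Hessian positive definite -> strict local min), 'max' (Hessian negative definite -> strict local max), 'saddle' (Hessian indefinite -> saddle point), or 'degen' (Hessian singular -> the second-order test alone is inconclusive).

Compute the Hessian H = grad^2 f:
  H = [[-5, 0], [0, -5]]
Verify stationarity: grad f(x*) = H x* + g = (0, 0).
Eigenvalues of H: -5, -5.
Both eigenvalues < 0, so H is negative definite -> x* is a strict local max.

max


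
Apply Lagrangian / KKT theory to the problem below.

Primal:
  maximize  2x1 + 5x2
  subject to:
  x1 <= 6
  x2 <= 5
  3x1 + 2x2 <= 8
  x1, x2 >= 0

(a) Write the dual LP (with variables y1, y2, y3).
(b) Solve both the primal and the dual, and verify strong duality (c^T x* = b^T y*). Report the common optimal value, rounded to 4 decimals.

The standard primal-dual pair for 'max c^T x s.t. A x <= b, x >= 0' is:
  Dual:  min b^T y  s.t.  A^T y >= c,  y >= 0.

So the dual LP is:
  minimize  6y1 + 5y2 + 8y3
  subject to:
    y1 + 3y3 >= 2
    y2 + 2y3 >= 5
    y1, y2, y3 >= 0

Solving the primal: x* = (0, 4).
  primal value c^T x* = 20.
Solving the dual: y* = (0, 0, 2.5).
  dual value b^T y* = 20.
Strong duality: c^T x* = b^T y*. Confirmed.

20


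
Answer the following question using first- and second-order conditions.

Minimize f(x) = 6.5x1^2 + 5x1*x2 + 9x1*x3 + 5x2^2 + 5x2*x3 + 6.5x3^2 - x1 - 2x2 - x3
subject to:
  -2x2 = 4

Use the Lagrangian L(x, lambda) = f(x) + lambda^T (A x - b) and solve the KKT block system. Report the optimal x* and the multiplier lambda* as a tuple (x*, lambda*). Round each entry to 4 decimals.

Form the Lagrangian:
  L(x, lambda) = (1/2) x^T Q x + c^T x + lambda^T (A x - b)
Stationarity (grad_x L = 0): Q x + c + A^T lambda = 0.
Primal feasibility: A x = b.

This gives the KKT block system:
  [ Q   A^T ] [ x     ]   [-c ]
  [ A    0  ] [ lambda ] = [ b ]

Solving the linear system:
  x*      = (0.5, -2, 0.5)
  lambda* = (-8.5)
  f(x*)   = 18.5

x* = (0.5, -2, 0.5), lambda* = (-8.5)


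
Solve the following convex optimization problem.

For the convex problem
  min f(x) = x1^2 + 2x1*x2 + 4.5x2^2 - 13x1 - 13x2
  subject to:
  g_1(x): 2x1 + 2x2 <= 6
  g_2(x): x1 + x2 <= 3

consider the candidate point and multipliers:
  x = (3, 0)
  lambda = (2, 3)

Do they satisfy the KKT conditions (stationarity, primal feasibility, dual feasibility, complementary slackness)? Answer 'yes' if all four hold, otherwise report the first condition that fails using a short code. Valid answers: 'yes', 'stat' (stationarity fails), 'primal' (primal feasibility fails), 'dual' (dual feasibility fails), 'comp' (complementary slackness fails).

Gradient of f: grad f(x) = Q x + c = (-7, -7)
Constraint values g_i(x) = a_i^T x - b_i:
  g_1((3, 0)) = 0
  g_2((3, 0)) = 0
Stationarity residual: grad f(x) + sum_i lambda_i a_i = (0, 0)
  -> stationarity OK
Primal feasibility (all g_i <= 0): OK
Dual feasibility (all lambda_i >= 0): OK
Complementary slackness (lambda_i * g_i(x) = 0 for all i): OK

Verdict: yes, KKT holds.

yes


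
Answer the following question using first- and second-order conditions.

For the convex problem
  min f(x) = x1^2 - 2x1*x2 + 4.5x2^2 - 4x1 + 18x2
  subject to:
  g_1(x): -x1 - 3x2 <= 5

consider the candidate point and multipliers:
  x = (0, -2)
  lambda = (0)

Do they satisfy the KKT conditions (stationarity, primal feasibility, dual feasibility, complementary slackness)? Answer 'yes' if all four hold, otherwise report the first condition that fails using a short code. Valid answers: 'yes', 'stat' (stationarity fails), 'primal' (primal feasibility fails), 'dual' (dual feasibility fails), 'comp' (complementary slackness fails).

Gradient of f: grad f(x) = Q x + c = (0, 0)
Constraint values g_i(x) = a_i^T x - b_i:
  g_1((0, -2)) = 1
Stationarity residual: grad f(x) + sum_i lambda_i a_i = (0, 0)
  -> stationarity OK
Primal feasibility (all g_i <= 0): FAILS
Dual feasibility (all lambda_i >= 0): OK
Complementary slackness (lambda_i * g_i(x) = 0 for all i): OK

Verdict: the first failing condition is primal_feasibility -> primal.

primal


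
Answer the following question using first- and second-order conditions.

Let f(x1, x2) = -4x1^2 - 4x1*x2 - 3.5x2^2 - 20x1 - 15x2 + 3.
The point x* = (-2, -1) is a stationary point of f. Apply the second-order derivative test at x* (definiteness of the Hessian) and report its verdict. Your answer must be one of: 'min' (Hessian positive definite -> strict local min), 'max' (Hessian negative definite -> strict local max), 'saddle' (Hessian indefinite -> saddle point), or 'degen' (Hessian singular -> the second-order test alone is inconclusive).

Compute the Hessian H = grad^2 f:
  H = [[-8, -4], [-4, -7]]
Verify stationarity: grad f(x*) = H x* + g = (0, 0).
Eigenvalues of H: -11.5311, -3.4689.
Both eigenvalues < 0, so H is negative definite -> x* is a strict local max.

max


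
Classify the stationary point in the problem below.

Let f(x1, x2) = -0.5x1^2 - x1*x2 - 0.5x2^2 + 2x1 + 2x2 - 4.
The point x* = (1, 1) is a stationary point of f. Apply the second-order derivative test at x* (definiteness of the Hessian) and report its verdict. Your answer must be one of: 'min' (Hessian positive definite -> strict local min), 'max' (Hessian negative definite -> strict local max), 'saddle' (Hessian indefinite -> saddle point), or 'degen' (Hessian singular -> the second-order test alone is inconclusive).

Compute the Hessian H = grad^2 f:
  H = [[-1, -1], [-1, -1]]
Verify stationarity: grad f(x*) = H x* + g = (0, 0).
Eigenvalues of H: -2, 0.
H has a zero eigenvalue (singular; negative semidefinite but not definite), so H is neither positive definite, negative definite, nor indefinite. The second-order test alone is inconclusive -> degen.
(Indeed, f is constant along the null direction of H through x*, so x* is not a strict local extremum.)

degen


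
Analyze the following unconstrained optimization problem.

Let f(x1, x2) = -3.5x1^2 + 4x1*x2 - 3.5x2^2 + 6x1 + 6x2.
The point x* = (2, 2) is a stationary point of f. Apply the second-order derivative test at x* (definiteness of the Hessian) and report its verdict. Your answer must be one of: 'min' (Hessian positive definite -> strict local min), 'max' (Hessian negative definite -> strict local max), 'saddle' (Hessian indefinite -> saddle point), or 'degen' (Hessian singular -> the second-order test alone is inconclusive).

Compute the Hessian H = grad^2 f:
  H = [[-7, 4], [4, -7]]
Verify stationarity: grad f(x*) = H x* + g = (0, 0).
Eigenvalues of H: -11, -3.
Both eigenvalues < 0, so H is negative definite -> x* is a strict local max.

max


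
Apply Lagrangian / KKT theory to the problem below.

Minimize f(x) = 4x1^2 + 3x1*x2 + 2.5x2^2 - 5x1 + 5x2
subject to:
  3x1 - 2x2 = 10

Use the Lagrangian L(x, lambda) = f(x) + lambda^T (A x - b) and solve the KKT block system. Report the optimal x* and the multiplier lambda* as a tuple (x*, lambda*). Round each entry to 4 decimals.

Form the Lagrangian:
  L(x, lambda) = (1/2) x^T Q x + c^T x + lambda^T (A x - b)
Stationarity (grad_x L = 0): Q x + c + A^T lambda = 0.
Primal feasibility: A x = b.

This gives the KKT block system:
  [ Q   A^T ] [ x     ]   [-c ]
  [ A    0  ] [ lambda ] = [ b ]

Solving the linear system:
  x*      = (1.7699, -2.3451)
  lambda* = (-0.708)
  f(x*)   = -6.7478

x* = (1.7699, -2.3451), lambda* = (-0.708)


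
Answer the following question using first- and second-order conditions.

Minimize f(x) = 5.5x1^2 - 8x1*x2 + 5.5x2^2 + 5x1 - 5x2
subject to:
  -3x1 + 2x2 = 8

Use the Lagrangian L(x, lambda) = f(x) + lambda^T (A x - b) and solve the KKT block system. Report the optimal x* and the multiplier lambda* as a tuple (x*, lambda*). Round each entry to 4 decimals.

Form the Lagrangian:
  L(x, lambda) = (1/2) x^T Q x + c^T x + lambda^T (A x - b)
Stationarity (grad_x L = 0): Q x + c + A^T lambda = 0.
Primal feasibility: A x = b.

This gives the KKT block system:
  [ Q   A^T ] [ x     ]   [-c ]
  [ A    0  ] [ lambda ] = [ b ]

Solving the linear system:
  x*      = (-2.6809, -0.0213)
  lambda* = (-8.1064)
  f(x*)   = 25.7766

x* = (-2.6809, -0.0213), lambda* = (-8.1064)


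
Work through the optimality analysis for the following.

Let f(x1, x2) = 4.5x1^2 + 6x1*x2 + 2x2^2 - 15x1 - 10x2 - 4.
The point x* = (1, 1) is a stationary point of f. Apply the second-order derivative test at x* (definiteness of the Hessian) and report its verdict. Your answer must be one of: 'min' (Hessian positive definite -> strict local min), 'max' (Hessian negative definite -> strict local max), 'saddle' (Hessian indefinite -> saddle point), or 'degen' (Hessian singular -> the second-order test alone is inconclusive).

Compute the Hessian H = grad^2 f:
  H = [[9, 6], [6, 4]]
Verify stationarity: grad f(x*) = H x* + g = (0, 0).
Eigenvalues of H: 0, 13.
H has a zero eigenvalue (singular; positive semidefinite but not definite), so H is neither positive definite, negative definite, nor indefinite. The second-order test alone is inconclusive -> degen.
(Indeed, f is constant along the null direction of H through x*, so x* is not a strict local extremum.)

degen


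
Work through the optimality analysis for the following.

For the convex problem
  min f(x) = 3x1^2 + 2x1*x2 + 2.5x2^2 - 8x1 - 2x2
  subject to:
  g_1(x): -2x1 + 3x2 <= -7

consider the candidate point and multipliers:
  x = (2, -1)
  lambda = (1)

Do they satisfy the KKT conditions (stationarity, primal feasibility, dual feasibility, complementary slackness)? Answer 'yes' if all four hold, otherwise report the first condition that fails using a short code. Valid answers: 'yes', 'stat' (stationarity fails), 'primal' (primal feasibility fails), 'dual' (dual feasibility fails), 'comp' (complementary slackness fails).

Gradient of f: grad f(x) = Q x + c = (2, -3)
Constraint values g_i(x) = a_i^T x - b_i:
  g_1((2, -1)) = 0
Stationarity residual: grad f(x) + sum_i lambda_i a_i = (0, 0)
  -> stationarity OK
Primal feasibility (all g_i <= 0): OK
Dual feasibility (all lambda_i >= 0): OK
Complementary slackness (lambda_i * g_i(x) = 0 for all i): OK

Verdict: yes, KKT holds.

yes


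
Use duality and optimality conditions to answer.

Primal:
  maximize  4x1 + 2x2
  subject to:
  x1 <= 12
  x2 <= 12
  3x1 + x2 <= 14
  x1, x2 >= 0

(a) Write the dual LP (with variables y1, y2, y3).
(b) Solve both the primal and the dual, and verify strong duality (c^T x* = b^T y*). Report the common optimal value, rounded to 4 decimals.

The standard primal-dual pair for 'max c^T x s.t. A x <= b, x >= 0' is:
  Dual:  min b^T y  s.t.  A^T y >= c,  y >= 0.

So the dual LP is:
  minimize  12y1 + 12y2 + 14y3
  subject to:
    y1 + 3y3 >= 4
    y2 + y3 >= 2
    y1, y2, y3 >= 0

Solving the primal: x* = (0.6667, 12).
  primal value c^T x* = 26.6667.
Solving the dual: y* = (0, 0.6667, 1.3333).
  dual value b^T y* = 26.6667.
Strong duality: c^T x* = b^T y*. Confirmed.

26.6667


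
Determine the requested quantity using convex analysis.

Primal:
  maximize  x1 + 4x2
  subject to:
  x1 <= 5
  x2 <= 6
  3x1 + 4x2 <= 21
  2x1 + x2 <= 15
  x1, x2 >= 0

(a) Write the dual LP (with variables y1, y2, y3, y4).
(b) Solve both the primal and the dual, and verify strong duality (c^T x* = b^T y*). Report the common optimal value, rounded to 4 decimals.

The standard primal-dual pair for 'max c^T x s.t. A x <= b, x >= 0' is:
  Dual:  min b^T y  s.t.  A^T y >= c,  y >= 0.

So the dual LP is:
  minimize  5y1 + 6y2 + 21y3 + 15y4
  subject to:
    y1 + 3y3 + 2y4 >= 1
    y2 + 4y3 + y4 >= 4
    y1, y2, y3, y4 >= 0

Solving the primal: x* = (0, 5.25).
  primal value c^T x* = 21.
Solving the dual: y* = (0, 0, 1, 0).
  dual value b^T y* = 21.
Strong duality: c^T x* = b^T y*. Confirmed.

21


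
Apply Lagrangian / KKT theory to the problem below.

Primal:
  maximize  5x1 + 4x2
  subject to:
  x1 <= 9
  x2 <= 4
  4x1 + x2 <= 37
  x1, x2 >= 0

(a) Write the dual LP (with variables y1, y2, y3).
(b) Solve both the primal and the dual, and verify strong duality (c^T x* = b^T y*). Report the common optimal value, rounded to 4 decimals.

The standard primal-dual pair for 'max c^T x s.t. A x <= b, x >= 0' is:
  Dual:  min b^T y  s.t.  A^T y >= c,  y >= 0.

So the dual LP is:
  minimize  9y1 + 4y2 + 37y3
  subject to:
    y1 + 4y3 >= 5
    y2 + y3 >= 4
    y1, y2, y3 >= 0

Solving the primal: x* = (8.25, 4).
  primal value c^T x* = 57.25.
Solving the dual: y* = (0, 2.75, 1.25).
  dual value b^T y* = 57.25.
Strong duality: c^T x* = b^T y*. Confirmed.

57.25


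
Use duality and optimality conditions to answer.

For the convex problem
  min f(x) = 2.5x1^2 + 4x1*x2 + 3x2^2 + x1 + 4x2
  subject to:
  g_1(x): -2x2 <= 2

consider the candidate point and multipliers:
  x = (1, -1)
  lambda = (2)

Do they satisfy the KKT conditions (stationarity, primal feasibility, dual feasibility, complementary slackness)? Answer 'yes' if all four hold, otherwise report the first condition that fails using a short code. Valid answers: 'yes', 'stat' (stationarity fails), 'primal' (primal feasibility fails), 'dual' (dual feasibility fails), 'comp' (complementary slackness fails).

Gradient of f: grad f(x) = Q x + c = (2, 2)
Constraint values g_i(x) = a_i^T x - b_i:
  g_1((1, -1)) = 0
Stationarity residual: grad f(x) + sum_i lambda_i a_i = (2, -2)
  -> stationarity FAILS
Primal feasibility (all g_i <= 0): OK
Dual feasibility (all lambda_i >= 0): OK
Complementary slackness (lambda_i * g_i(x) = 0 for all i): OK

Verdict: the first failing condition is stationarity -> stat.

stat


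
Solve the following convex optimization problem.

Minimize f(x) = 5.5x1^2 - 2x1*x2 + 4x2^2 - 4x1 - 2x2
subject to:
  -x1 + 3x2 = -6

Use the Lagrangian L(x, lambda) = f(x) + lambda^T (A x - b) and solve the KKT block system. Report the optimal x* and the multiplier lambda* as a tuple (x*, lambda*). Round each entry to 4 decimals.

Form the Lagrangian:
  L(x, lambda) = (1/2) x^T Q x + c^T x + lambda^T (A x - b)
Stationarity (grad_x L = 0): Q x + c + A^T lambda = 0.
Primal feasibility: A x = b.

This gives the KKT block system:
  [ Q   A^T ] [ x     ]   [-c ]
  [ A    0  ] [ lambda ] = [ b ]

Solving the linear system:
  x*      = (0.5684, -1.8105)
  lambda* = (5.8737)
  f(x*)   = 18.2947

x* = (0.5684, -1.8105), lambda* = (5.8737)


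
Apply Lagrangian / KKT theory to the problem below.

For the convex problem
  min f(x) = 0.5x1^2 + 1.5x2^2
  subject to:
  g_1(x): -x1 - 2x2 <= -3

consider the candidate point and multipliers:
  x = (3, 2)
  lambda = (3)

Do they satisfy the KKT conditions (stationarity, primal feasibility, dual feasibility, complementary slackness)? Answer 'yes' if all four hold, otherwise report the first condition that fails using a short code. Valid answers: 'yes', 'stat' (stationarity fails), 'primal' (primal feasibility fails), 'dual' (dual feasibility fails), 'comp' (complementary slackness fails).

Gradient of f: grad f(x) = Q x + c = (3, 6)
Constraint values g_i(x) = a_i^T x - b_i:
  g_1((3, 2)) = -4
Stationarity residual: grad f(x) + sum_i lambda_i a_i = (0, 0)
  -> stationarity OK
Primal feasibility (all g_i <= 0): OK
Dual feasibility (all lambda_i >= 0): OK
Complementary slackness (lambda_i * g_i(x) = 0 for all i): FAILS

Verdict: the first failing condition is complementary_slackness -> comp.

comp


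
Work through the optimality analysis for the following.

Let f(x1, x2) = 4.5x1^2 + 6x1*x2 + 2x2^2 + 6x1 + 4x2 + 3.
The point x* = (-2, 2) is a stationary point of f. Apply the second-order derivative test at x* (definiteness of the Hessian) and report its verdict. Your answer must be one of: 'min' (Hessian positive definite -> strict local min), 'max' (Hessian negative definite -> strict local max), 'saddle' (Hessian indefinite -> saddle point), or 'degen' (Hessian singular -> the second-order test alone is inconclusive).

Compute the Hessian H = grad^2 f:
  H = [[9, 6], [6, 4]]
Verify stationarity: grad f(x*) = H x* + g = (0, 0).
Eigenvalues of H: 0, 13.
H has a zero eigenvalue (singular; positive semidefinite but not definite), so H is neither positive definite, negative definite, nor indefinite. The second-order test alone is inconclusive -> degen.
(Indeed, f is constant along the null direction of H through x*, so x* is not a strict local extremum.)

degen


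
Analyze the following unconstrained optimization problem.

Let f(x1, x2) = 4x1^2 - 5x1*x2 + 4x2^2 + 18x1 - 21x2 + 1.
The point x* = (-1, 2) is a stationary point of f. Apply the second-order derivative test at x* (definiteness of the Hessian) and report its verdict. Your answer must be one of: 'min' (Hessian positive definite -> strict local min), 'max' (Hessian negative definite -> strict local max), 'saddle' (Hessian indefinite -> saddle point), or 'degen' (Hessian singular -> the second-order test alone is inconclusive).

Compute the Hessian H = grad^2 f:
  H = [[8, -5], [-5, 8]]
Verify stationarity: grad f(x*) = H x* + g = (0, 0).
Eigenvalues of H: 3, 13.
Both eigenvalues > 0, so H is positive definite -> x* is a strict local min.

min


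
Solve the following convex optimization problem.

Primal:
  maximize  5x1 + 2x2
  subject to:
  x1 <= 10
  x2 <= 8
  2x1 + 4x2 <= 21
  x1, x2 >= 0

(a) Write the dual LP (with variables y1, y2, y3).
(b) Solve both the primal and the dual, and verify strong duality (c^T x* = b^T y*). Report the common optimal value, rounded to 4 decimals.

The standard primal-dual pair for 'max c^T x s.t. A x <= b, x >= 0' is:
  Dual:  min b^T y  s.t.  A^T y >= c,  y >= 0.

So the dual LP is:
  minimize  10y1 + 8y2 + 21y3
  subject to:
    y1 + 2y3 >= 5
    y2 + 4y3 >= 2
    y1, y2, y3 >= 0

Solving the primal: x* = (10, 0.25).
  primal value c^T x* = 50.5.
Solving the dual: y* = (4, 0, 0.5).
  dual value b^T y* = 50.5.
Strong duality: c^T x* = b^T y*. Confirmed.

50.5


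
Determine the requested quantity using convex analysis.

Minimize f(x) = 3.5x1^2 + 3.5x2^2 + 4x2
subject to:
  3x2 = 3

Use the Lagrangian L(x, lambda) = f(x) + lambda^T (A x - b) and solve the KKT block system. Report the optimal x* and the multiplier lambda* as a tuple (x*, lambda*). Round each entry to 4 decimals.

Form the Lagrangian:
  L(x, lambda) = (1/2) x^T Q x + c^T x + lambda^T (A x - b)
Stationarity (grad_x L = 0): Q x + c + A^T lambda = 0.
Primal feasibility: A x = b.

This gives the KKT block system:
  [ Q   A^T ] [ x     ]   [-c ]
  [ A    0  ] [ lambda ] = [ b ]

Solving the linear system:
  x*      = (0, 1)
  lambda* = (-3.6667)
  f(x*)   = 7.5

x* = (0, 1), lambda* = (-3.6667)


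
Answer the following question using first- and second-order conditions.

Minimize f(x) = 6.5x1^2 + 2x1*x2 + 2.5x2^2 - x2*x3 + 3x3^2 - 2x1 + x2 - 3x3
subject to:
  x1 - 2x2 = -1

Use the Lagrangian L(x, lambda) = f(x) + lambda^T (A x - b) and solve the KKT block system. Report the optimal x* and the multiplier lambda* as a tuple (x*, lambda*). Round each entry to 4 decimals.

Form the Lagrangian:
  L(x, lambda) = (1/2) x^T Q x + c^T x + lambda^T (A x - b)
Stationarity (grad_x L = 0): Q x + c + A^T lambda = 0.
Primal feasibility: A x = b.

This gives the KKT block system:
  [ Q   A^T ] [ x     ]   [-c ]
  [ A    0  ] [ lambda ] = [ b ]

Solving the linear system:
  x*      = (-0.0283, 0.4859, 0.581)
  lambda* = (1.3959)
  f(x*)   = 0.0977

x* = (-0.0283, 0.4859, 0.581), lambda* = (1.3959)


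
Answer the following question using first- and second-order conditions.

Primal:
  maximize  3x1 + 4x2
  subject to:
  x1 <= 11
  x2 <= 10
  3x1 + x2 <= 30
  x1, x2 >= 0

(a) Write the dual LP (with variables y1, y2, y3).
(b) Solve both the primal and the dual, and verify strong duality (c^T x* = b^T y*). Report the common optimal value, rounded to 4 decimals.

The standard primal-dual pair for 'max c^T x s.t. A x <= b, x >= 0' is:
  Dual:  min b^T y  s.t.  A^T y >= c,  y >= 0.

So the dual LP is:
  minimize  11y1 + 10y2 + 30y3
  subject to:
    y1 + 3y3 >= 3
    y2 + y3 >= 4
    y1, y2, y3 >= 0

Solving the primal: x* = (6.6667, 10).
  primal value c^T x* = 60.
Solving the dual: y* = (0, 3, 1).
  dual value b^T y* = 60.
Strong duality: c^T x* = b^T y*. Confirmed.

60


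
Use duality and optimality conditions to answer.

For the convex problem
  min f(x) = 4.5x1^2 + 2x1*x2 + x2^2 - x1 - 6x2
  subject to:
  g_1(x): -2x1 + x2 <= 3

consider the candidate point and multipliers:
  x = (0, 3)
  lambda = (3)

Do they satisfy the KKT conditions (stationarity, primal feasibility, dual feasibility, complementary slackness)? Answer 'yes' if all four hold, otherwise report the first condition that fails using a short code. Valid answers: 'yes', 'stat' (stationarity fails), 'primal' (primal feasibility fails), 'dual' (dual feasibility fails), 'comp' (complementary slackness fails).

Gradient of f: grad f(x) = Q x + c = (5, 0)
Constraint values g_i(x) = a_i^T x - b_i:
  g_1((0, 3)) = 0
Stationarity residual: grad f(x) + sum_i lambda_i a_i = (-1, 3)
  -> stationarity FAILS
Primal feasibility (all g_i <= 0): OK
Dual feasibility (all lambda_i >= 0): OK
Complementary slackness (lambda_i * g_i(x) = 0 for all i): OK

Verdict: the first failing condition is stationarity -> stat.

stat


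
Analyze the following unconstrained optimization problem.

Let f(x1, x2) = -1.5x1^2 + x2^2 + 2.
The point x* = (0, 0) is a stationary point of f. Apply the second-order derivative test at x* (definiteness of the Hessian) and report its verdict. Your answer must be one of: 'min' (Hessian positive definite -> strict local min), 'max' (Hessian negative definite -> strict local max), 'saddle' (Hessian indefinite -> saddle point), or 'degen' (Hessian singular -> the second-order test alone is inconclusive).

Compute the Hessian H = grad^2 f:
  H = [[-3, 0], [0, 2]]
Verify stationarity: grad f(x*) = H x* + g = (0, 0).
Eigenvalues of H: -3, 2.
Eigenvalues have mixed signs, so H is indefinite -> x* is a saddle point.

saddle


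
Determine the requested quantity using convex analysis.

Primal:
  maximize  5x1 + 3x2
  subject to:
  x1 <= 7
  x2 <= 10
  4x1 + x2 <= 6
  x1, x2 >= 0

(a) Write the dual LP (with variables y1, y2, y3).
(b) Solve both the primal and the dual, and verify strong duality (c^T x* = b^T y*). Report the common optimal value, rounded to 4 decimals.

The standard primal-dual pair for 'max c^T x s.t. A x <= b, x >= 0' is:
  Dual:  min b^T y  s.t.  A^T y >= c,  y >= 0.

So the dual LP is:
  minimize  7y1 + 10y2 + 6y3
  subject to:
    y1 + 4y3 >= 5
    y2 + y3 >= 3
    y1, y2, y3 >= 0

Solving the primal: x* = (0, 6).
  primal value c^T x* = 18.
Solving the dual: y* = (0, 0, 3).
  dual value b^T y* = 18.
Strong duality: c^T x* = b^T y*. Confirmed.

18


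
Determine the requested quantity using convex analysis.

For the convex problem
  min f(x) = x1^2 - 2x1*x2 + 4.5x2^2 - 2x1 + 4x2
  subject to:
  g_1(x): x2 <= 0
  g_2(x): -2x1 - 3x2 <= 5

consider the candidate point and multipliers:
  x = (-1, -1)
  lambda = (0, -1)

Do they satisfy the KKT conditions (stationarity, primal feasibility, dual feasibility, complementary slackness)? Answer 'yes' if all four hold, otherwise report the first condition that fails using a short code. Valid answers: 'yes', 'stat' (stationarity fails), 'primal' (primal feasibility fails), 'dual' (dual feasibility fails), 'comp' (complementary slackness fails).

Gradient of f: grad f(x) = Q x + c = (-2, -3)
Constraint values g_i(x) = a_i^T x - b_i:
  g_1((-1, -1)) = -1
  g_2((-1, -1)) = 0
Stationarity residual: grad f(x) + sum_i lambda_i a_i = (0, 0)
  -> stationarity OK
Primal feasibility (all g_i <= 0): OK
Dual feasibility (all lambda_i >= 0): FAILS
Complementary slackness (lambda_i * g_i(x) = 0 for all i): OK

Verdict: the first failing condition is dual_feasibility -> dual.

dual


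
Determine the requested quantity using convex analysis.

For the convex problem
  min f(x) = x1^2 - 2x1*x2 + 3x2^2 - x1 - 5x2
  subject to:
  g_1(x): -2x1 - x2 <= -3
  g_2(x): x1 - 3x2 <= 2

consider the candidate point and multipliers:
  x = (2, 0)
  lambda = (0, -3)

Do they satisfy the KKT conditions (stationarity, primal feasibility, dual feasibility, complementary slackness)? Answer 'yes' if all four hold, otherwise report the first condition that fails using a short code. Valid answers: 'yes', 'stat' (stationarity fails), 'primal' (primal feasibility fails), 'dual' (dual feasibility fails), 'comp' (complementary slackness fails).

Gradient of f: grad f(x) = Q x + c = (3, -9)
Constraint values g_i(x) = a_i^T x - b_i:
  g_1((2, 0)) = -1
  g_2((2, 0)) = 0
Stationarity residual: grad f(x) + sum_i lambda_i a_i = (0, 0)
  -> stationarity OK
Primal feasibility (all g_i <= 0): OK
Dual feasibility (all lambda_i >= 0): FAILS
Complementary slackness (lambda_i * g_i(x) = 0 for all i): OK

Verdict: the first failing condition is dual_feasibility -> dual.

dual
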